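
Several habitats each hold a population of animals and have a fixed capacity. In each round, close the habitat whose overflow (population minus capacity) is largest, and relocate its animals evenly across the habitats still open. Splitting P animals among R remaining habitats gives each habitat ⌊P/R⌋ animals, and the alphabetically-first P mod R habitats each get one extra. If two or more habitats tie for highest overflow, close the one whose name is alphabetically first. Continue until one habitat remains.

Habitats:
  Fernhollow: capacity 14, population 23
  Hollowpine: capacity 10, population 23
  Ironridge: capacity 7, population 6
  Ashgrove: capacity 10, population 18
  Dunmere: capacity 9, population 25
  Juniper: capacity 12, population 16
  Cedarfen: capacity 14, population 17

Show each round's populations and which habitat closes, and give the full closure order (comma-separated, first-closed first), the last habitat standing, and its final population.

Closure order: Dunmere, Hollowpine, Ashgrove, Fernhollow, Cedarfen, Juniper
Last habitat: Ironridge with 128 animals

Round 1: Ashgrove=18 Cedarfen=17 Dunmere=25 Fernhollow=23 Hollowpine=23 Ironridge=6 Juniper=16 → close Dunmere (overflow 16)
  25÷6 = 4 each, +1 to first 1
Round 2: Ashgrove=23 Cedarfen=21 Fernhollow=27 Hollowpine=27 Ironridge=10 Juniper=20 → close Hollowpine (overflow 17)
  27÷5 = 5 each, +1 to first 2
Round 3: Ashgrove=29 Cedarfen=27 Fernhollow=32 Ironridge=15 Juniper=25 → close Ashgrove (overflow 19)
  29÷4 = 7 each, +1 to first 1
Round 4: Cedarfen=35 Fernhollow=39 Ironridge=22 Juniper=32 → close Fernhollow (overflow 25)
  39÷3 = 13 each, +1 to first 0
Round 5: Cedarfen=48 Ironridge=35 Juniper=45 → close Cedarfen (overflow 34)
  48÷2 = 24 each, +1 to first 0
Round 6: Ironridge=59 Juniper=69 → close Juniper (overflow 57)
  69÷1 = 69 each, +1 to first 0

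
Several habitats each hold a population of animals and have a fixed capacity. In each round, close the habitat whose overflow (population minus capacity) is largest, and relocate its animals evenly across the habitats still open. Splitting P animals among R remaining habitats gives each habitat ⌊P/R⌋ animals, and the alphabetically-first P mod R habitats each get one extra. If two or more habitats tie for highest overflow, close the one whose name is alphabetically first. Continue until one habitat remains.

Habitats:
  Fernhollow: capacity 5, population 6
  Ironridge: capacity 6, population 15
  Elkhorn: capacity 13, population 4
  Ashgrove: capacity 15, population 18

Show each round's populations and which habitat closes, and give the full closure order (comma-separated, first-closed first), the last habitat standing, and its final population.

Closure order: Ironridge, Ashgrove, Fernhollow
Last habitat: Elkhorn with 43 animals

Round 1: Ashgrove=18 Elkhorn=4 Fernhollow=6 Ironridge=15 → close Ironridge (overflow 9)
  15÷3 = 5 each, +1 to first 0
Round 2: Ashgrove=23 Elkhorn=9 Fernhollow=11 → close Ashgrove (overflow 8)
  23÷2 = 11 each, +1 to first 1
Round 3: Elkhorn=21 Fernhollow=22 → close Fernhollow (overflow 17)
  22÷1 = 22 each, +1 to first 0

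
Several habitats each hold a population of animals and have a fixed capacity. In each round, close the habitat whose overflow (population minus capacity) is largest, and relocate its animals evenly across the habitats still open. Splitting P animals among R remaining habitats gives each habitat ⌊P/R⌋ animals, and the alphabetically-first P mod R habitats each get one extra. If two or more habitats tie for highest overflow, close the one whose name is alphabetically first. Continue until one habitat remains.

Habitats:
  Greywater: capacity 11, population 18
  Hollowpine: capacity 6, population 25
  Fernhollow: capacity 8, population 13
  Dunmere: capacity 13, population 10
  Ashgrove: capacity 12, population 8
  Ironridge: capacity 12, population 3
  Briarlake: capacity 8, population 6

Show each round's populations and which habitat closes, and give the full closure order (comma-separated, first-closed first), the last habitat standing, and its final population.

Closure order: Hollowpine, Greywater, Fernhollow, Ashgrove, Briarlake, Dunmere
Last habitat: Ironridge with 83 animals

Round 1: Ashgrove=8 Briarlake=6 Dunmere=10 Fernhollow=13 Greywater=18 Hollowpine=25 Ironridge=3 → close Hollowpine (overflow 19)
  25÷6 = 4 each, +1 to first 1
Round 2: Ashgrove=13 Briarlake=10 Dunmere=14 Fernhollow=17 Greywater=22 Ironridge=7 → close Greywater (overflow 11)
  22÷5 = 4 each, +1 to first 2
Round 3: Ashgrove=18 Briarlake=15 Dunmere=18 Fernhollow=21 Ironridge=11 → close Fernhollow (overflow 13)
  21÷4 = 5 each, +1 to first 1
Round 4: Ashgrove=24 Briarlake=20 Dunmere=23 Ironridge=16 → close Ashgrove (overflow 12)
  24÷3 = 8 each, +1 to first 0
Round 5: Briarlake=28 Dunmere=31 Ironridge=24 → close Briarlake (overflow 20)
  28÷2 = 14 each, +1 to first 0
Round 6: Dunmere=45 Ironridge=38 → close Dunmere (overflow 32)
  45÷1 = 45 each, +1 to first 0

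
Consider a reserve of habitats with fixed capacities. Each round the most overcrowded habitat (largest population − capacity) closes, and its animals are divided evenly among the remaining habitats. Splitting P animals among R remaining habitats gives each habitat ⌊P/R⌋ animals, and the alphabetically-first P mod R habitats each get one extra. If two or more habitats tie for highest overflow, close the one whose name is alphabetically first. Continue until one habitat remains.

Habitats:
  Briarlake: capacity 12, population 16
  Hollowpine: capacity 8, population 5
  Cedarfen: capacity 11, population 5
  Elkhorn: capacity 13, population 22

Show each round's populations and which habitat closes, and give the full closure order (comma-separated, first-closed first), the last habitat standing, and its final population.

Closure order: Elkhorn, Briarlake, Hollowpine
Last habitat: Cedarfen with 48 animals

Round 1: Briarlake=16 Cedarfen=5 Elkhorn=22 Hollowpine=5 → close Elkhorn (overflow 9)
  22÷3 = 7 each, +1 to first 1
Round 2: Briarlake=24 Cedarfen=12 Hollowpine=12 → close Briarlake (overflow 12)
  24÷2 = 12 each, +1 to first 0
Round 3: Cedarfen=24 Hollowpine=24 → close Hollowpine (overflow 16)
  24÷1 = 24 each, +1 to first 0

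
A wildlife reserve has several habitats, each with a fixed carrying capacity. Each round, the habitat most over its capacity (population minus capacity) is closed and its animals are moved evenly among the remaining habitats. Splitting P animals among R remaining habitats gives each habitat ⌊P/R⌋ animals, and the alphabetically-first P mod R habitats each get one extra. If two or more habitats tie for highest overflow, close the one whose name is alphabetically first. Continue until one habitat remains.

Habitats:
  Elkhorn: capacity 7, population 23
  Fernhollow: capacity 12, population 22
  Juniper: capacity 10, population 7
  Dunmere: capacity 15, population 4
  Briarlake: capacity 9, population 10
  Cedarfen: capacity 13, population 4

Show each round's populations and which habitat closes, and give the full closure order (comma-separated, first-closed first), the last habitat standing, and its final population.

Closure order: Elkhorn, Fernhollow, Briarlake, Juniper, Cedarfen
Last habitat: Dunmere with 70 animals

Round 1: Briarlake=10 Cedarfen=4 Dunmere=4 Elkhorn=23 Fernhollow=22 Juniper=7 → close Elkhorn (overflow 16)
  23÷5 = 4 each, +1 to first 3
Round 2: Briarlake=15 Cedarfen=9 Dunmere=9 Fernhollow=26 Juniper=11 → close Fernhollow (overflow 14)
  26÷4 = 6 each, +1 to first 2
Round 3: Briarlake=22 Cedarfen=16 Dunmere=15 Juniper=17 → close Briarlake (overflow 13)
  22÷3 = 7 each, +1 to first 1
Round 4: Cedarfen=24 Dunmere=22 Juniper=24 → close Juniper (overflow 14)
  24÷2 = 12 each, +1 to first 0
Round 5: Cedarfen=36 Dunmere=34 → close Cedarfen (overflow 23)
  36÷1 = 36 each, +1 to first 0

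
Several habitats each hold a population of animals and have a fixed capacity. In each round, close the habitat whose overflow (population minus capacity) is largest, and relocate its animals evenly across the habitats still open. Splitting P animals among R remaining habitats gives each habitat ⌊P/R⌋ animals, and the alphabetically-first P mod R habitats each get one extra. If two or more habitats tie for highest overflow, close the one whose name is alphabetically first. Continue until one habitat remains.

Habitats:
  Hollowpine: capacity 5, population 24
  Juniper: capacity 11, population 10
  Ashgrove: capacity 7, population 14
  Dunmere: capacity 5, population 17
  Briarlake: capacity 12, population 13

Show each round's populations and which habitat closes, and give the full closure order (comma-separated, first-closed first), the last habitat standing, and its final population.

Closure order: Hollowpine, Dunmere, Ashgrove, Briarlake
Last habitat: Juniper with 78 animals

Round 1: Ashgrove=14 Briarlake=13 Dunmere=17 Hollowpine=24 Juniper=10 → close Hollowpine (overflow 19)
  24÷4 = 6 each, +1 to first 0
Round 2: Ashgrove=20 Briarlake=19 Dunmere=23 Juniper=16 → close Dunmere (overflow 18)
  23÷3 = 7 each, +1 to first 2
Round 3: Ashgrove=28 Briarlake=27 Juniper=23 → close Ashgrove (overflow 21)
  28÷2 = 14 each, +1 to first 0
Round 4: Briarlake=41 Juniper=37 → close Briarlake (overflow 29)
  41÷1 = 41 each, +1 to first 0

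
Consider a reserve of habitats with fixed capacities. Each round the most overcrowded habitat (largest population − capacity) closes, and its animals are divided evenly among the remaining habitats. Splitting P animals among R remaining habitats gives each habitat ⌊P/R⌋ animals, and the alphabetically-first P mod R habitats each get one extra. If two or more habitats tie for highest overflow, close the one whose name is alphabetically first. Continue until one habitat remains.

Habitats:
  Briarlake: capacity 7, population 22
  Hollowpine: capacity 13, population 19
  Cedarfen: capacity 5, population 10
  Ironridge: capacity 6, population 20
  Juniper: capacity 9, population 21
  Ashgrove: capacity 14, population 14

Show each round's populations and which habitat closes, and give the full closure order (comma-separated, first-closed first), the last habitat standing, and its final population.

Round 1: Ashgrove=14 Briarlake=22 Cedarfen=10 Hollowpine=19 Ironridge=20 Juniper=21 → close Briarlake (overflow 15)
  22÷5 = 4 each, +1 to first 2
Round 2: Ashgrove=19 Cedarfen=15 Hollowpine=23 Ironridge=24 Juniper=25 → close Ironridge (overflow 18)
  24÷4 = 6 each, +1 to first 0
Round 3: Ashgrove=25 Cedarfen=21 Hollowpine=29 Juniper=31 → close Juniper (overflow 22)
  31÷3 = 10 each, +1 to first 1
Round 4: Ashgrove=36 Cedarfen=31 Hollowpine=39 → close Cedarfen (overflow 26)
  31÷2 = 15 each, +1 to first 1
Round 5: Ashgrove=52 Hollowpine=54 → close Hollowpine (overflow 41)
  54÷1 = 54 each, +1 to first 0

Closure order: Briarlake, Ironridge, Juniper, Cedarfen, Hollowpine
Last habitat: Ashgrove with 106 animals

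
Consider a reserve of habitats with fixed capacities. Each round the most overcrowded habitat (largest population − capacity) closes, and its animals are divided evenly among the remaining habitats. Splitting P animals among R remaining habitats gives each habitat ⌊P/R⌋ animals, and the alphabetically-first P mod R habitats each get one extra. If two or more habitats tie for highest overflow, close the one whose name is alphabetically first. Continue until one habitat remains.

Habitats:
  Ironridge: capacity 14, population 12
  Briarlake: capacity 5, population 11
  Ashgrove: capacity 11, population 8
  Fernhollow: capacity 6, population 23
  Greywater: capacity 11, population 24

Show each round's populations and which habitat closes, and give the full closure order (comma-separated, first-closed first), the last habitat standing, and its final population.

Closure order: Fernhollow, Greywater, Briarlake, Ashgrove
Last habitat: Ironridge with 78 animals

Round 1: Ashgrove=8 Briarlake=11 Fernhollow=23 Greywater=24 Ironridge=12 → close Fernhollow (overflow 17)
  23÷4 = 5 each, +1 to first 3
Round 2: Ashgrove=14 Briarlake=17 Greywater=30 Ironridge=17 → close Greywater (overflow 19)
  30÷3 = 10 each, +1 to first 0
Round 3: Ashgrove=24 Briarlake=27 Ironridge=27 → close Briarlake (overflow 22)
  27÷2 = 13 each, +1 to first 1
Round 4: Ashgrove=38 Ironridge=40 → close Ashgrove (overflow 27)
  38÷1 = 38 each, +1 to first 0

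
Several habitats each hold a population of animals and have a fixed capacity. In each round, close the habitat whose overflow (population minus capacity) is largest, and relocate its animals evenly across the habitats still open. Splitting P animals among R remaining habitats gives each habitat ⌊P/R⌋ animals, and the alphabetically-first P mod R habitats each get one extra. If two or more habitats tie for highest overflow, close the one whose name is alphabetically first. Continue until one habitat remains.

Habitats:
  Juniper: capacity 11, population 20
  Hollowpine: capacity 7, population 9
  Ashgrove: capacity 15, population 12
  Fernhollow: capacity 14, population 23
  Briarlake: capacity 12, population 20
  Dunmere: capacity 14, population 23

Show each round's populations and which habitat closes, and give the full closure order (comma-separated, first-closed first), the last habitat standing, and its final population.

Closure order: Dunmere, Fernhollow, Briarlake, Juniper, Hollowpine
Last habitat: Ashgrove with 107 animals

Round 1: Ashgrove=12 Briarlake=20 Dunmere=23 Fernhollow=23 Hollowpine=9 Juniper=20 → close Dunmere (overflow 9)
  23÷5 = 4 each, +1 to first 3
Round 2: Ashgrove=17 Briarlake=25 Fernhollow=28 Hollowpine=13 Juniper=24 → close Fernhollow (overflow 14)
  28÷4 = 7 each, +1 to first 0
Round 3: Ashgrove=24 Briarlake=32 Hollowpine=20 Juniper=31 → close Briarlake (overflow 20)
  32÷3 = 10 each, +1 to first 2
Round 4: Ashgrove=35 Hollowpine=31 Juniper=41 → close Juniper (overflow 30)
  41÷2 = 20 each, +1 to first 1
Round 5: Ashgrove=56 Hollowpine=51 → close Hollowpine (overflow 44)
  51÷1 = 51 each, +1 to first 0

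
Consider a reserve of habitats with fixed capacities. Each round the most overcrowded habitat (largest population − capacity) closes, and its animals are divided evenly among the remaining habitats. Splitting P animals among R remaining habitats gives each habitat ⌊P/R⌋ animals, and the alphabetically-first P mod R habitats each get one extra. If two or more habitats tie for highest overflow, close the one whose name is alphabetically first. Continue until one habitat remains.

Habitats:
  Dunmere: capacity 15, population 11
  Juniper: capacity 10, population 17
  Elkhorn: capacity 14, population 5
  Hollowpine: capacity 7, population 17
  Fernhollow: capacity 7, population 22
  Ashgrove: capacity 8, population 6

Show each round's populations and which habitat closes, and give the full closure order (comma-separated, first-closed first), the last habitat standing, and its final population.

Closure order: Fernhollow, Hollowpine, Juniper, Ashgrove, Dunmere
Last habitat: Elkhorn with 78 animals

Round 1: Ashgrove=6 Dunmere=11 Elkhorn=5 Fernhollow=22 Hollowpine=17 Juniper=17 → close Fernhollow (overflow 15)
  22÷5 = 4 each, +1 to first 2
Round 2: Ashgrove=11 Dunmere=16 Elkhorn=9 Hollowpine=21 Juniper=21 → close Hollowpine (overflow 14)
  21÷4 = 5 each, +1 to first 1
Round 3: Ashgrove=17 Dunmere=21 Elkhorn=14 Juniper=26 → close Juniper (overflow 16)
  26÷3 = 8 each, +1 to first 2
Round 4: Ashgrove=26 Dunmere=30 Elkhorn=22 → close Ashgrove (overflow 18)
  26÷2 = 13 each, +1 to first 0
Round 5: Dunmere=43 Elkhorn=35 → close Dunmere (overflow 28)
  43÷1 = 43 each, +1 to first 0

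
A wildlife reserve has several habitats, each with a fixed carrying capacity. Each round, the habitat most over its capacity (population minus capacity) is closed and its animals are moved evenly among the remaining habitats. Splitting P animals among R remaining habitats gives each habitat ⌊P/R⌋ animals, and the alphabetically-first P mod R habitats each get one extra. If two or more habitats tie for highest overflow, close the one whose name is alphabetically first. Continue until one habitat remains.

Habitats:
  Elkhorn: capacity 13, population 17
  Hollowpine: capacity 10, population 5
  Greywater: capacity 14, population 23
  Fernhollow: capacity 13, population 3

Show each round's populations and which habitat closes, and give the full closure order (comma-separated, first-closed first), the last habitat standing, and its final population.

Closure order: Greywater, Elkhorn, Hollowpine
Last habitat: Fernhollow with 48 animals

Round 1: Elkhorn=17 Fernhollow=3 Greywater=23 Hollowpine=5 → close Greywater (overflow 9)
  23÷3 = 7 each, +1 to first 2
Round 2: Elkhorn=25 Fernhollow=11 Hollowpine=12 → close Elkhorn (overflow 12)
  25÷2 = 12 each, +1 to first 1
Round 3: Fernhollow=24 Hollowpine=24 → close Hollowpine (overflow 14)
  24÷1 = 24 each, +1 to first 0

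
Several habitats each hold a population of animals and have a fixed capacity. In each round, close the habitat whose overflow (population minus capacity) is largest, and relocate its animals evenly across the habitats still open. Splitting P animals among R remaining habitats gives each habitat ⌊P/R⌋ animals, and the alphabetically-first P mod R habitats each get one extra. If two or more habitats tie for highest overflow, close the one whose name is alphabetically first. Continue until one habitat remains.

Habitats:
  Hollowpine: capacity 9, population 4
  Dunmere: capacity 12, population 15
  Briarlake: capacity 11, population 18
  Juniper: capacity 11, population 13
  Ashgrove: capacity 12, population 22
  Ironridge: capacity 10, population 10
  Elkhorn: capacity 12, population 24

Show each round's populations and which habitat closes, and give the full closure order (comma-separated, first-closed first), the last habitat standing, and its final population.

Closure order: Elkhorn, Ashgrove, Briarlake, Dunmere, Juniper, Ironridge
Last habitat: Hollowpine with 106 animals

Round 1: Ashgrove=22 Briarlake=18 Dunmere=15 Elkhorn=24 Hollowpine=4 Ironridge=10 Juniper=13 → close Elkhorn (overflow 12)
  24÷6 = 4 each, +1 to first 0
Round 2: Ashgrove=26 Briarlake=22 Dunmere=19 Hollowpine=8 Ironridge=14 Juniper=17 → close Ashgrove (overflow 14)
  26÷5 = 5 each, +1 to first 1
Round 3: Briarlake=28 Dunmere=24 Hollowpine=13 Ironridge=19 Juniper=22 → close Briarlake (overflow 17)
  28÷4 = 7 each, +1 to first 0
Round 4: Dunmere=31 Hollowpine=20 Ironridge=26 Juniper=29 → close Dunmere (overflow 19)
  31÷3 = 10 each, +1 to first 1
Round 5: Hollowpine=31 Ironridge=36 Juniper=39 → close Juniper (overflow 28)
  39÷2 = 19 each, +1 to first 1
Round 6: Hollowpine=51 Ironridge=55 → close Ironridge (overflow 45)
  55÷1 = 55 each, +1 to first 0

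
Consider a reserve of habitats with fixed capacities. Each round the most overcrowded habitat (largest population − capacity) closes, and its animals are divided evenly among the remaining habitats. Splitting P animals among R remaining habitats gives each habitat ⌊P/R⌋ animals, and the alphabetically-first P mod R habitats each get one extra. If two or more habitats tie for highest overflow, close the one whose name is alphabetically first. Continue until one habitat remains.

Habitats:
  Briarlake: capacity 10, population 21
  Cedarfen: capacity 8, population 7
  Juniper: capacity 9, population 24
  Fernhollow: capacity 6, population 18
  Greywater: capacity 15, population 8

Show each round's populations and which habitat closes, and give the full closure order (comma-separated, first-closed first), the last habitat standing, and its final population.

Closure order: Juniper, Fernhollow, Briarlake, Cedarfen
Last habitat: Greywater with 78 animals

Round 1: Briarlake=21 Cedarfen=7 Fernhollow=18 Greywater=8 Juniper=24 → close Juniper (overflow 15)
  24÷4 = 6 each, +1 to first 0
Round 2: Briarlake=27 Cedarfen=13 Fernhollow=24 Greywater=14 → close Fernhollow (overflow 18)
  24÷3 = 8 each, +1 to first 0
Round 3: Briarlake=35 Cedarfen=21 Greywater=22 → close Briarlake (overflow 25)
  35÷2 = 17 each, +1 to first 1
Round 4: Cedarfen=39 Greywater=39 → close Cedarfen (overflow 31)
  39÷1 = 39 each, +1 to first 0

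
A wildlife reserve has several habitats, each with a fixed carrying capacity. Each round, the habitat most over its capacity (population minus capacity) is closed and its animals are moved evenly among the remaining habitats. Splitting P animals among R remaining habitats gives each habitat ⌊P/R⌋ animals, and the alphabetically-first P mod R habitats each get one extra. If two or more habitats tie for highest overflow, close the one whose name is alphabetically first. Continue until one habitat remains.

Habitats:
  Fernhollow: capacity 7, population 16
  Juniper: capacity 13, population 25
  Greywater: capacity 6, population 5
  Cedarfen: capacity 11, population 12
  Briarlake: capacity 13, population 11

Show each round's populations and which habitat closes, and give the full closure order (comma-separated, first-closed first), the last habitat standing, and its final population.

Round 1: Briarlake=11 Cedarfen=12 Fernhollow=16 Greywater=5 Juniper=25 → close Juniper (overflow 12)
  25÷4 = 6 each, +1 to first 1
Round 2: Briarlake=18 Cedarfen=18 Fernhollow=22 Greywater=11 → close Fernhollow (overflow 15)
  22÷3 = 7 each, +1 to first 1
Round 3: Briarlake=26 Cedarfen=25 Greywater=18 → close Cedarfen (overflow 14)
  25÷2 = 12 each, +1 to first 1
Round 4: Briarlake=39 Greywater=30 → close Briarlake (overflow 26)
  39÷1 = 39 each, +1 to first 0

Closure order: Juniper, Fernhollow, Cedarfen, Briarlake
Last habitat: Greywater with 69 animals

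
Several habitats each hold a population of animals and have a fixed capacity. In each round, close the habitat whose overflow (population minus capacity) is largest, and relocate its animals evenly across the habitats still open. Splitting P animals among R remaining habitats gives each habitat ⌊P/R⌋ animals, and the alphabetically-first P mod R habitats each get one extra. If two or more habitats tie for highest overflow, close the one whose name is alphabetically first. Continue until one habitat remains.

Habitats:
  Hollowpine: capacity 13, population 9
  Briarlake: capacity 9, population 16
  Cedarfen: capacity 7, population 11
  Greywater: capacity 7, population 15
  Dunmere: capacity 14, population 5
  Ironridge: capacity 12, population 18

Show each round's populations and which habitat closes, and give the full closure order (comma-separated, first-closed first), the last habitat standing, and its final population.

Round 1: Briarlake=16 Cedarfen=11 Dunmere=5 Greywater=15 Hollowpine=9 Ironridge=18 → close Greywater (overflow 8)
  15÷5 = 3 each, +1 to first 0
Round 2: Briarlake=19 Cedarfen=14 Dunmere=8 Hollowpine=12 Ironridge=21 → close Briarlake (overflow 10)
  19÷4 = 4 each, +1 to first 3
Round 3: Cedarfen=19 Dunmere=13 Hollowpine=17 Ironridge=25 → close Ironridge (overflow 13)
  25÷3 = 8 each, +1 to first 1
Round 4: Cedarfen=28 Dunmere=21 Hollowpine=25 → close Cedarfen (overflow 21)
  28÷2 = 14 each, +1 to first 0
Round 5: Dunmere=35 Hollowpine=39 → close Hollowpine (overflow 26)
  39÷1 = 39 each, +1 to first 0

Closure order: Greywater, Briarlake, Ironridge, Cedarfen, Hollowpine
Last habitat: Dunmere with 74 animals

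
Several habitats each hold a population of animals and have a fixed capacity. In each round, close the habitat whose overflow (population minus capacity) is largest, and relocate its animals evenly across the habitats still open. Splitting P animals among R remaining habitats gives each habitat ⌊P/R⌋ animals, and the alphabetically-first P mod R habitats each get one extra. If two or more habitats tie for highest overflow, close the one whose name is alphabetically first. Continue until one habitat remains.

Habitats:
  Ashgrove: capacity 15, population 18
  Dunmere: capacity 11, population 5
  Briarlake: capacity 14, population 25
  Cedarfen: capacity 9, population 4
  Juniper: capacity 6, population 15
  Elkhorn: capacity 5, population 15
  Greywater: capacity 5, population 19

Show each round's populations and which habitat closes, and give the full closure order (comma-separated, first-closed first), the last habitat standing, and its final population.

Round 1: Ashgrove=18 Briarlake=25 Cedarfen=4 Dunmere=5 Elkhorn=15 Greywater=19 Juniper=15 → close Greywater (overflow 14)
  19÷6 = 3 each, +1 to first 1
Round 2: Ashgrove=22 Briarlake=28 Cedarfen=7 Dunmere=8 Elkhorn=18 Juniper=18 → close Briarlake (overflow 14)
  28÷5 = 5 each, +1 to first 3
Round 3: Ashgrove=28 Cedarfen=13 Dunmere=14 Elkhorn=23 Juniper=23 → close Elkhorn (overflow 18)
  23÷4 = 5 each, +1 to first 3
Round 4: Ashgrove=34 Cedarfen=19 Dunmere=20 Juniper=28 → close Juniper (overflow 22)
  28÷3 = 9 each, +1 to first 1
Round 5: Ashgrove=44 Cedarfen=28 Dunmere=29 → close Ashgrove (overflow 29)
  44÷2 = 22 each, +1 to first 0
Round 6: Cedarfen=50 Dunmere=51 → close Cedarfen (overflow 41)
  50÷1 = 50 each, +1 to first 0

Closure order: Greywater, Briarlake, Elkhorn, Juniper, Ashgrove, Cedarfen
Last habitat: Dunmere with 101 animals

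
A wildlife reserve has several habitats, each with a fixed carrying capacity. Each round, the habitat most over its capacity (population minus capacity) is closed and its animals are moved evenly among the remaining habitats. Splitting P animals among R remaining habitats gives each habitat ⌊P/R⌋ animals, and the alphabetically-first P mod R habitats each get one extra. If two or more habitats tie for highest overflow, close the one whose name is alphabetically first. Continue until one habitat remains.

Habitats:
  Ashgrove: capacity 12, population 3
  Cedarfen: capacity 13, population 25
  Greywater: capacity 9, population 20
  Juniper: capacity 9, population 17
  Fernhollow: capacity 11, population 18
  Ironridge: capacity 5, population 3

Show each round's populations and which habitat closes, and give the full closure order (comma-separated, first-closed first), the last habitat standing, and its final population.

Round 1: Ashgrove=3 Cedarfen=25 Fernhollow=18 Greywater=20 Ironridge=3 Juniper=17 → close Cedarfen (overflow 12)
  25÷5 = 5 each, +1 to first 0
Round 2: Ashgrove=8 Fernhollow=23 Greywater=25 Ironridge=8 Juniper=22 → close Greywater (overflow 16)
  25÷4 = 6 each, +1 to first 1
Round 3: Ashgrove=15 Fernhollow=29 Ironridge=14 Juniper=28 → close Juniper (overflow 19)
  28÷3 = 9 each, +1 to first 1
Round 4: Ashgrove=25 Fernhollow=38 Ironridge=23 → close Fernhollow (overflow 27)
  38÷2 = 19 each, +1 to first 0
Round 5: Ashgrove=44 Ironridge=42 → close Ironridge (overflow 37)
  42÷1 = 42 each, +1 to first 0

Closure order: Cedarfen, Greywater, Juniper, Fernhollow, Ironridge
Last habitat: Ashgrove with 86 animals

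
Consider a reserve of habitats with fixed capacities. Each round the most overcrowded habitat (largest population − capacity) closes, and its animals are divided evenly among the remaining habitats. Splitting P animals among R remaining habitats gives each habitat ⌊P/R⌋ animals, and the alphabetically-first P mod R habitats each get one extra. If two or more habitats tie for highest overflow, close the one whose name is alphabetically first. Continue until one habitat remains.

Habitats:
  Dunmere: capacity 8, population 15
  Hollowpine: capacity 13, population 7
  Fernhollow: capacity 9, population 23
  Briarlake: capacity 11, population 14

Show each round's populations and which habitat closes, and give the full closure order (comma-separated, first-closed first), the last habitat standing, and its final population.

Round 1: Briarlake=14 Dunmere=15 Fernhollow=23 Hollowpine=7 → close Fernhollow (overflow 14)
  23÷3 = 7 each, +1 to first 2
Round 2: Briarlake=22 Dunmere=23 Hollowpine=14 → close Dunmere (overflow 15)
  23÷2 = 11 each, +1 to first 1
Round 3: Briarlake=34 Hollowpine=25 → close Briarlake (overflow 23)
  34÷1 = 34 each, +1 to first 0

Closure order: Fernhollow, Dunmere, Briarlake
Last habitat: Hollowpine with 59 animals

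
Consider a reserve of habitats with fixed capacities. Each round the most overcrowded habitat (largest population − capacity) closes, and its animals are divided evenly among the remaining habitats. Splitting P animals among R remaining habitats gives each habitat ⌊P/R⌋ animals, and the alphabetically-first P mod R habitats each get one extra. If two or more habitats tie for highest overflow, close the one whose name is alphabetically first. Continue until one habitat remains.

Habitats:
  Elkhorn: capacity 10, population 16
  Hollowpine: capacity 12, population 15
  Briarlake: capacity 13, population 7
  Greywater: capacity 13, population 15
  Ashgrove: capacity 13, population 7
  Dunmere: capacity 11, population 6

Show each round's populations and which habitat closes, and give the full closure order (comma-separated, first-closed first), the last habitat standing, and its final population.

Closure order: Elkhorn, Hollowpine, Greywater, Ashgrove, Briarlake
Last habitat: Dunmere with 66 animals

Round 1: Ashgrove=7 Briarlake=7 Dunmere=6 Elkhorn=16 Greywater=15 Hollowpine=15 → close Elkhorn (overflow 6)
  16÷5 = 3 each, +1 to first 1
Round 2: Ashgrove=11 Briarlake=10 Dunmere=9 Greywater=18 Hollowpine=18 → close Hollowpine (overflow 6)
  18÷4 = 4 each, +1 to first 2
Round 3: Ashgrove=16 Briarlake=15 Dunmere=13 Greywater=22 → close Greywater (overflow 9)
  22÷3 = 7 each, +1 to first 1
Round 4: Ashgrove=24 Briarlake=22 Dunmere=20 → close Ashgrove (overflow 11)
  24÷2 = 12 each, +1 to first 0
Round 5: Briarlake=34 Dunmere=32 → close Briarlake (overflow 21)
  34÷1 = 34 each, +1 to first 0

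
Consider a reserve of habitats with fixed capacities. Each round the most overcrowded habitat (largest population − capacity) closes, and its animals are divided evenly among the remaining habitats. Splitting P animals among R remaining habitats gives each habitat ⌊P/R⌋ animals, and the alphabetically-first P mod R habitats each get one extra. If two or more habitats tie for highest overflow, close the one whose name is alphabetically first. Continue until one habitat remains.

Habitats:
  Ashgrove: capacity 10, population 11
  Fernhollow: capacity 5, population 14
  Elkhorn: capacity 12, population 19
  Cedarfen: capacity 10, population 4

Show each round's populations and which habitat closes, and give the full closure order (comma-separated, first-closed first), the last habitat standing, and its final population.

Closure order: Fernhollow, Elkhorn, Ashgrove
Last habitat: Cedarfen with 48 animals

Round 1: Ashgrove=11 Cedarfen=4 Elkhorn=19 Fernhollow=14 → close Fernhollow (overflow 9)
  14÷3 = 4 each, +1 to first 2
Round 2: Ashgrove=16 Cedarfen=9 Elkhorn=23 → close Elkhorn (overflow 11)
  23÷2 = 11 each, +1 to first 1
Round 3: Ashgrove=28 Cedarfen=20 → close Ashgrove (overflow 18)
  28÷1 = 28 each, +1 to first 0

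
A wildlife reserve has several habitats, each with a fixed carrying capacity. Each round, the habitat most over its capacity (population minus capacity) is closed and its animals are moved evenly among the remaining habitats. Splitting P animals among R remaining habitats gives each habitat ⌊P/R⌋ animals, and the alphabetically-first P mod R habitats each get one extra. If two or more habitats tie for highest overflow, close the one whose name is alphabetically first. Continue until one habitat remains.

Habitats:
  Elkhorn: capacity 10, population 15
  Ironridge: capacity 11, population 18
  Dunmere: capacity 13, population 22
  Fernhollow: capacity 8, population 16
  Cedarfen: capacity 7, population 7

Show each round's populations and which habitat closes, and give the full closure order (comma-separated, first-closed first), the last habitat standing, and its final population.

Round 1: Cedarfen=7 Dunmere=22 Elkhorn=15 Fernhollow=16 Ironridge=18 → close Dunmere (overflow 9)
  22÷4 = 5 each, +1 to first 2
Round 2: Cedarfen=13 Elkhorn=21 Fernhollow=21 Ironridge=23 → close Fernhollow (overflow 13)
  21÷3 = 7 each, +1 to first 0
Round 3: Cedarfen=20 Elkhorn=28 Ironridge=30 → close Ironridge (overflow 19)
  30÷2 = 15 each, +1 to first 0
Round 4: Cedarfen=35 Elkhorn=43 → close Elkhorn (overflow 33)
  43÷1 = 43 each, +1 to first 0

Closure order: Dunmere, Fernhollow, Ironridge, Elkhorn
Last habitat: Cedarfen with 78 animals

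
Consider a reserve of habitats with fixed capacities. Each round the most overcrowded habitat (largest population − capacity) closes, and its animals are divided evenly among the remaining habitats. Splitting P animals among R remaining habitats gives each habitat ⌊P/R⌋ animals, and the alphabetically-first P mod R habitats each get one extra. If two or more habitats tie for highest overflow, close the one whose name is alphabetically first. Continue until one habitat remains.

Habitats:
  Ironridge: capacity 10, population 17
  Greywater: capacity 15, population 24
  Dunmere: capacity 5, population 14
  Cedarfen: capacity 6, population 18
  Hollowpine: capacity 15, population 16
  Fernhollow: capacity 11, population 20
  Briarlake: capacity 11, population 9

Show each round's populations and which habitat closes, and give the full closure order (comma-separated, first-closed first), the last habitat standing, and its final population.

Closure order: Cedarfen, Dunmere, Fernhollow, Greywater, Ironridge, Briarlake
Last habitat: Hollowpine with 118 animals

Round 1: Briarlake=9 Cedarfen=18 Dunmere=14 Fernhollow=20 Greywater=24 Hollowpine=16 Ironridge=17 → close Cedarfen (overflow 12)
  18÷6 = 3 each, +1 to first 0
Round 2: Briarlake=12 Dunmere=17 Fernhollow=23 Greywater=27 Hollowpine=19 Ironridge=20 → close Dunmere (overflow 12)
  17÷5 = 3 each, +1 to first 2
Round 3: Briarlake=16 Fernhollow=27 Greywater=30 Hollowpine=22 Ironridge=23 → close Fernhollow (overflow 16)
  27÷4 = 6 each, +1 to first 3
Round 4: Briarlake=23 Greywater=37 Hollowpine=29 Ironridge=29 → close Greywater (overflow 22)
  37÷3 = 12 each, +1 to first 1
Round 5: Briarlake=36 Hollowpine=41 Ironridge=41 → close Ironridge (overflow 31)
  41÷2 = 20 each, +1 to first 1
Round 6: Briarlake=57 Hollowpine=61 → close Briarlake (overflow 46)
  57÷1 = 57 each, +1 to first 0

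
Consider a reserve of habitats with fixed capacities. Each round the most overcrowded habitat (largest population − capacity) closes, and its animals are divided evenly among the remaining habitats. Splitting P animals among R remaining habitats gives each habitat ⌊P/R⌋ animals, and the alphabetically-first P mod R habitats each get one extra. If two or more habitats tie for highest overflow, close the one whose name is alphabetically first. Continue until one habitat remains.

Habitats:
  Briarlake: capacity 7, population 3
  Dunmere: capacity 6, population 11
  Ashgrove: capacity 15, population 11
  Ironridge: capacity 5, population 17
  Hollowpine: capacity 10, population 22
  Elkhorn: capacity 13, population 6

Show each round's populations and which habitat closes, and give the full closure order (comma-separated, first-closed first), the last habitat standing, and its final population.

Closure order: Hollowpine, Ironridge, Dunmere, Ashgrove, Briarlake
Last habitat: Elkhorn with 70 animals

Round 1: Ashgrove=11 Briarlake=3 Dunmere=11 Elkhorn=6 Hollowpine=22 Ironridge=17 → close Hollowpine (overflow 12)
  22÷5 = 4 each, +1 to first 2
Round 2: Ashgrove=16 Briarlake=8 Dunmere=15 Elkhorn=10 Ironridge=21 → close Ironridge (overflow 16)
  21÷4 = 5 each, +1 to first 1
Round 3: Ashgrove=22 Briarlake=13 Dunmere=20 Elkhorn=15 → close Dunmere (overflow 14)
  20÷3 = 6 each, +1 to first 2
Round 4: Ashgrove=29 Briarlake=20 Elkhorn=21 → close Ashgrove (overflow 14)
  29÷2 = 14 each, +1 to first 1
Round 5: Briarlake=35 Elkhorn=35 → close Briarlake (overflow 28)
  35÷1 = 35 each, +1 to first 0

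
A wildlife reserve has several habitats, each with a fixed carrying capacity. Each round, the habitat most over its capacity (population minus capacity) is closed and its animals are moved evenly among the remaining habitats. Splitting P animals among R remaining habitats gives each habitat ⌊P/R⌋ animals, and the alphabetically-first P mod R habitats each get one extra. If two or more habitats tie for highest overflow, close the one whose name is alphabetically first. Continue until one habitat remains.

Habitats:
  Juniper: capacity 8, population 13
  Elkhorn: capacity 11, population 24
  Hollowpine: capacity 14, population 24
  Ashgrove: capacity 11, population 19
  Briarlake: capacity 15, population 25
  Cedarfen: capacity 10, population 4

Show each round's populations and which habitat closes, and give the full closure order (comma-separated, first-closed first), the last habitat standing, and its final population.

Round 1: Ashgrove=19 Briarlake=25 Cedarfen=4 Elkhorn=24 Hollowpine=24 Juniper=13 → close Elkhorn (overflow 13)
  24÷5 = 4 each, +1 to first 4
Round 2: Ashgrove=24 Briarlake=30 Cedarfen=9 Hollowpine=29 Juniper=17 → close Briarlake (overflow 15)
  30÷4 = 7 each, +1 to first 2
Round 3: Ashgrove=32 Cedarfen=17 Hollowpine=36 Juniper=24 → close Hollowpine (overflow 22)
  36÷3 = 12 each, +1 to first 0
Round 4: Ashgrove=44 Cedarfen=29 Juniper=36 → close Ashgrove (overflow 33)
  44÷2 = 22 each, +1 to first 0
Round 5: Cedarfen=51 Juniper=58 → close Juniper (overflow 50)
  58÷1 = 58 each, +1 to first 0

Closure order: Elkhorn, Briarlake, Hollowpine, Ashgrove, Juniper
Last habitat: Cedarfen with 109 animals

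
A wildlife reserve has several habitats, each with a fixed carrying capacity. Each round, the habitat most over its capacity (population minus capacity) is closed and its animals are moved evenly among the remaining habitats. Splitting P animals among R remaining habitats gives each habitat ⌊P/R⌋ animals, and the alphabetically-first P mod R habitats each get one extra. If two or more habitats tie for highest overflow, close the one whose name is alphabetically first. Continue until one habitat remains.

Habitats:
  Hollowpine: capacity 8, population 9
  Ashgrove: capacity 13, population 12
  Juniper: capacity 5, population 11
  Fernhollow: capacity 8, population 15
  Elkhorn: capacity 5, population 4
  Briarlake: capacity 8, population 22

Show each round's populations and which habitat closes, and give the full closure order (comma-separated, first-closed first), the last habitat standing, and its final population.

Round 1: Ashgrove=12 Briarlake=22 Elkhorn=4 Fernhollow=15 Hollowpine=9 Juniper=11 → close Briarlake (overflow 14)
  22÷5 = 4 each, +1 to first 2
Round 2: Ashgrove=17 Elkhorn=9 Fernhollow=19 Hollowpine=13 Juniper=15 → close Fernhollow (overflow 11)
  19÷4 = 4 each, +1 to first 3
Round 3: Ashgrove=22 Elkhorn=14 Hollowpine=18 Juniper=19 → close Juniper (overflow 14)
  19÷3 = 6 each, +1 to first 1
Round 4: Ashgrove=29 Elkhorn=20 Hollowpine=24 → close Ashgrove (overflow 16)
  29÷2 = 14 each, +1 to first 1
Round 5: Elkhorn=35 Hollowpine=38 → close Elkhorn (overflow 30)
  35÷1 = 35 each, +1 to first 0

Closure order: Briarlake, Fernhollow, Juniper, Ashgrove, Elkhorn
Last habitat: Hollowpine with 73 animals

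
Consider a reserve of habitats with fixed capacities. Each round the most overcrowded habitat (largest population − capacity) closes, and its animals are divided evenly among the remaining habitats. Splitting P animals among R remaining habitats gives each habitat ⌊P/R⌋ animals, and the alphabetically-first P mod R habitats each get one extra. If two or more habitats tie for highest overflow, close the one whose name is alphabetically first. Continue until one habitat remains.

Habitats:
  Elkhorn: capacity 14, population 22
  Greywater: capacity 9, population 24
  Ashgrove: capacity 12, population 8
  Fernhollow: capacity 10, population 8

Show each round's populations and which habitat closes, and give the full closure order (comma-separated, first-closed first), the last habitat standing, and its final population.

Closure order: Greywater, Elkhorn, Fernhollow
Last habitat: Ashgrove with 62 animals

Round 1: Ashgrove=8 Elkhorn=22 Fernhollow=8 Greywater=24 → close Greywater (overflow 15)
  24÷3 = 8 each, +1 to first 0
Round 2: Ashgrove=16 Elkhorn=30 Fernhollow=16 → close Elkhorn (overflow 16)
  30÷2 = 15 each, +1 to first 0
Round 3: Ashgrove=31 Fernhollow=31 → close Fernhollow (overflow 21)
  31÷1 = 31 each, +1 to first 0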